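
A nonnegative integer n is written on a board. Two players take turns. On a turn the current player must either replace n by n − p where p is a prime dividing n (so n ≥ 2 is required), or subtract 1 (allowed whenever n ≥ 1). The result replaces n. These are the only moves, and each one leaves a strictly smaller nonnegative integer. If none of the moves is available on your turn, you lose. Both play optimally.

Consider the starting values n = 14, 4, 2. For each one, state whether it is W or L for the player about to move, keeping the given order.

14: W, 4: L, 2: W

Work bottom-up. With no move the player to move loses. Otherwise the position is W if at least one move leads to an L position for the opponent, and L if every move leads to a W.
n=0: no move → L
n=1: reaches L-position 0 → W
n=2: reaches L-position 0 → W
n=3: reaches L-position 0 → W
n=4: only reaches 2(W), 3(W), all W → L
n=5: reaches L-position 0 → W
n=6: reaches L-position 4 → W
n=7: reaches L-position 0 → W
n=8: only reaches 6(W), 7(W), all W → L
n=9: reaches L-position 8 → W
n=10: reaches L-position 8 → W
n=11: reaches L-position 0 → W
n=12: only reaches 9(W), 10(W), 11(W), all W → L
n=13: reaches L-position 0 → W
n=14: reaches L-position 12 → W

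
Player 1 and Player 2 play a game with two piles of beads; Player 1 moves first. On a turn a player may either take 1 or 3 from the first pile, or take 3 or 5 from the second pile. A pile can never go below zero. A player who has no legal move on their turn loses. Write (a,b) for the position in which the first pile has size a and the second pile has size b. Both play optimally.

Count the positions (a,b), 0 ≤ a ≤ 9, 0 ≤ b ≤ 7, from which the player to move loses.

30

Work bottom-up. With no move the player to move loses. Otherwise the position is W if at least one move leads to an L position for the opponent, and L if every move leads to a W.
Every move lowers a or b (never raises either), so fill the grid row by row in increasing a, and left to right within a row: each cell's successors are then already labelled.
      b=0  b=1  b=2  b=3  b=4  b=5  b=6  b=7
a=0:    L    L    L    W    W    W    W    W
a=1:    W    W    W    L    L    L    W    W
a=2:    L    L    L    W    W    W    W    W
a=3:    W    W    W    L    L    L    W    W
a=4:    L    L    L    W    W    W    W    W
a=5:    W    W    W    L    L    L    W    W
a=6:    L    L    L    W    W    W    W    W
a=7:    W    W    W    L    L    L    W    W
a=8:    L    L    L    W    W    W    W    W
a=9:    W    W    W    L    L    L    W    W
Cells with no legal move (terminal, hence L): (0,0), (0,1), (0,2).
The remaining L cells, each justified by listing all of its moves:
(1,3): L (options (0,3)(W), (1,0)(W) are all W)
(1,4): L (options (0,4)(W), (1,1)(W) are all W)
(1,5): L (options (0,5)(W), (1,2)(W), (1,0)(W) are all W)
(2,0): L (sole option (1,0)(W) is W)
(2,1): L (sole option (1,1)(W) is W)
(2,2): L (sole option (1,2)(W) is W)
(3,3): L (options (2,3)(W), (0,3)(W), (3,0)(W) are all W)
(3,4): L (options (2,4)(W), (0,4)(W), (3,1)(W) are all W)
(3,5): L (options (2,5)(W), (0,5)(W), (3,2)(W), (3,0)(W) are all W)
(4,0): L (options (3,0)(W), (1,0)(W) are all W)
(4,1): L (options (3,1)(W), (1,1)(W) are all W)
(4,2): L (options (3,2)(W), (1,2)(W) are all W)
(5,3): L (options (4,3)(W), (2,3)(W), (5,0)(W) are all W)
(5,4): L (options (4,4)(W), (2,4)(W), (5,1)(W) are all W)
(5,5): L (options (4,5)(W), (2,5)(W), (5,2)(W), (5,0)(W) are all W)
(6,0): L (options (5,0)(W), (3,0)(W) are all W)
(6,1): L (options (5,1)(W), (3,1)(W) are all W)
(6,2): L (options (5,2)(W), (3,2)(W) are all W)
(7,3): L (options (6,3)(W), (4,3)(W), (7,0)(W) are all W)
(7,4): L (options (6,4)(W), (4,4)(W), (7,1)(W) are all W)
(7,5): L (options (6,5)(W), (4,5)(W), (7,2)(W), (7,0)(W) are all W)
(8,0): L (options (7,0)(W), (5,0)(W) are all W)
(8,1): L (options (7,1)(W), (5,1)(W) are all W)
(8,2): L (options (7,2)(W), (5,2)(W) are all W)
(9,3): L (options (8,3)(W), (6,3)(W), (9,0)(W) are all W)
(9,4): L (options (8,4)(W), (6,4)(W), (9,1)(W) are all W)
(9,5): L (options (8,5)(W), (6,5)(W), (9,2)(W), (9,0)(W) are all W)
Every other cell has at least one move into one of the L cells above, so it is W.
L cells per row: a=0: 3, a=1: 3, a=2: 3, a=3: 3, a=4: 3, a=5: 3, a=6: 3, a=7: 3, a=8: 3, a=9: 3; total 30.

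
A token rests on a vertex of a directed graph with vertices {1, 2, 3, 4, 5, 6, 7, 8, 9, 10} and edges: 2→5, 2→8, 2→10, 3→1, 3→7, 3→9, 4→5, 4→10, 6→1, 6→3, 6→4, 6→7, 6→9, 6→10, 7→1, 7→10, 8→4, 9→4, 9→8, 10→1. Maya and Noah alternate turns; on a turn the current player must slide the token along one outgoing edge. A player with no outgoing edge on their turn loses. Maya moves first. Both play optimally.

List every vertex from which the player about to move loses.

1, 5, 8

Work bottom-up. With no move the player to move loses. Otherwise the position is W if at least one move leads to an L position for the opponent, and L if every move leads to a W.
Every edge goes from a vertex to one that appears earlier in the order 5, 1, 10, 4, 7, 8, 9, 2, 3, 6, so processing vertices in that order labels each vertex after all of its successors.
5: no outgoing edge → L
1: no outgoing edge → L
10: →1(L), so W
4: →5(L), so W
7: →1(L), so W
8: →4(W) only, which is W, so L
9: →8(L), so W
2: →8(L), so W
3: →1(L), so W
6: →1(L), so W
Reading off the rows marked L gives the requested list; there are 3 such vertices.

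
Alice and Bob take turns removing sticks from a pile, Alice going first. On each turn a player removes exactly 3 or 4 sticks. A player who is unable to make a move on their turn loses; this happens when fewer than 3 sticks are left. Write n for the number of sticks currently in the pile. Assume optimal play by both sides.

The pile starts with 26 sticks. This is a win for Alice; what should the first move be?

Remove 3, leaving 23.

Build the W/L table. Terminal = L. A non-terminal position is W if it has a move to some L; otherwise it is L.
n=0: no move → L
n=1: no move → L
n=2: no move → L
n=3: reaches L-position 0 → W
n=4: reaches L-position 1 → W
n=5: reaches L-position 2 → W
n=6: reaches L-position 2 → W
n=7: only reaches 4(W), 3(W), all W → L
n=8: only reaches 5(W), 4(W), all W → L
n=9: only reaches 6(W), 5(W), all W → L
n=10: reaches L-position 7 → W
n=11: reaches L-position 8 → W
n=12: reaches L-position 9 → W
n=13: reaches L-position 9 → W
n=14: only reaches 11(W), 10(W), all W → L
n=15: only reaches 12(W), 11(W), all W → L
n=16: only reaches 13(W), 12(W), all W → L
n=17: reaches L-position 14 → W
n=18: reaches L-position 15 → W
n=19: reaches L-position 16 → W
n=20: reaches L-position 16 → W
n=21: only reaches 18(W), 17(W), all W → L
n=22: only reaches 19(W), 18(W), all W → L
n=23: only reaches 20(W), 19(W), all W → L
n=24: reaches L-position 21 → W
n=25: reaches L-position 22 → W
n=26: reaches L-position 23 → W
From 26, the L positions reachable in one move are: 23, 22. Any move reaching one of these is winning.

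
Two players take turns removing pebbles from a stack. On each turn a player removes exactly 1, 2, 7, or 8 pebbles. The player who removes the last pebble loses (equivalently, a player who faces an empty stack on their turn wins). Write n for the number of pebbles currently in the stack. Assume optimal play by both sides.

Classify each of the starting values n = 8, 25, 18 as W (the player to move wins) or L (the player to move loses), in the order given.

8: W, 25: L, 18: W

Build the W/L table. Terminal = W. A non-terminal position is W if it has a move to some L; otherwise it is L.
n=0: no move; the opponent has just taken the last pebble and therefore loses → W
n=1: →0(W) only, which is W, so L
n=2: →1(L), so W
n=3: →1(L), so W
n=4: →3(W), 2(W) — all W, so L
n=5: →4(L), so W
n=6: →4(L), so W
n=7: →6(W), 5(W), 0(W) — all W, so L
n=8: →7(L), so W
n=9: →7(L), so W
n=10: →9(W), 8(W), 3(W), 2(W) — all W, so L
n=11: →10(L), so W
n=12: →10(L), so W
n=13: →12(W), 11(W), 6(W), 5(W) — all W, so L
n=14: →13(L), so W
n=15: →13(L), so W
n=16: →15(W), 14(W), 9(W), 8(W) — all W, so L
n=17: →16(L), so W
n=18: →16(L), so W
n=19: →18(W), 17(W), 12(W), 11(W) — all W, so L
n=20: →19(L), so W
n=21: →19(L), so W
n=22: →21(W), 20(W), 15(W), 14(W) — all W, so L
n=23: →22(L), so W
n=24: →22(L), so W
n=25: →24(W), 23(W), 18(W), 17(W) — all W, so L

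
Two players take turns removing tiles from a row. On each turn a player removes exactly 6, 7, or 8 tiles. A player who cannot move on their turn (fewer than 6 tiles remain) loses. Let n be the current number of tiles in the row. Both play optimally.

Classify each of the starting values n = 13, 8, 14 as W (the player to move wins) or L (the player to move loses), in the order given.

13: W, 8: W, 14: L

Use the standard recursion: the mover loses at a terminal position; elsewhere, the mover wins exactly when some move hands the opponent an L position.
n=0: no move → L
n=1: no move → L
n=2: no move → L
n=3: no move → L
n=4: no move → L
n=5: no move → L
n=6: reaches L-position 0 → W
n=7: reaches L-position 1 → W
n=8: reaches L-position 2 → W
n=9: reaches L-position 3 → W
n=10: reaches L-position 4 → W
n=11: reaches L-position 5 → W
n=12: reaches L-position 5 → W
n=13: reaches L-position 5 → W
n=14: only reaches 8(W), 7(W), 6(W), all W → L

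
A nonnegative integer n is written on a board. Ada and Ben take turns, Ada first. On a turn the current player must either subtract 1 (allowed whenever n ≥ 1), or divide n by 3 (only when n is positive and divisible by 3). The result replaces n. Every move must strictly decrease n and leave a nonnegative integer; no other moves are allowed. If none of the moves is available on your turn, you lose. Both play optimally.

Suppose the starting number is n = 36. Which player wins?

Label each position W (a win for the player to move) or L (a loss). A position with no legal move is L; any other position is W exactly when some move reaches an L, and L when every move reaches a W.
n=0: no move → L
n=1: W (go to 0, an L position)
n=2: L (sole option 1(W) is W)
n=3: W (go to 2, an L position)
n=4: L (sole option 3(W) is W)
n=5: W (go to 4, an L position)
n=6: W (go to 2, an L position)
n=7: L (sole option 6(W) is W)
n=8: W (go to 7, an L position)
n=9: L (options 3(W), 8(W) are all W)
n=10: W (go to 9, an L position)
n=11: L (sole option 10(W) is W)
n=12: W (go to 4, an L position)
n=13: L (sole option 12(W) is W)
n=14: W (go to 13, an L position)
n=15: L (options 5(W), 14(W) are all W)
n=16: W (go to 15, an L position)
n=17: L (sole option 16(W) is W)
n=18: W (go to 17, an L position)
n=19: L (sole option 18(W) is W)
n=20: W (go to 19, an L position)
n=21: W (go to 7, an L position)
n=22: L (sole option 21(W) is W)
n=23: W (go to 22, an L position)
n=24: L (options 8(W), 23(W) are all W)
n=25: W (go to 24, an L position)
n=26: L (sole option 25(W) is W)
n=27: W (go to 9, an L position)
n=28: L (sole option 27(W) is W)
n=29: W (go to 28, an L position)
n=30: L (options 10(W), 29(W) are all W)
n=31: W (go to 30, an L position)
n=32: L (sole option 31(W) is W)
n=33: W (go to 11, an L position)
n=34: L (sole option 33(W) is W)
n=35: W (go to 34, an L position)
n=36: L (options 12(W), 35(W) are all W)
The starting position 36 is L: whatever Ada does, the opponent receives a W position.

Ben wins.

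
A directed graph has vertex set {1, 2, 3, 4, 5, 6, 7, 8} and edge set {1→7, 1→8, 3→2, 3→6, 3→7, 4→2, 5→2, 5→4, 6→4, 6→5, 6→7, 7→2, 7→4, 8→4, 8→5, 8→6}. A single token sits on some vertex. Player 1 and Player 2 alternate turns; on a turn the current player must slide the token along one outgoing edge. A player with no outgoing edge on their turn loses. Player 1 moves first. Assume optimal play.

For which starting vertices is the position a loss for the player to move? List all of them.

1, 2, 6

Classify positions by backward induction: terminal positions (no move available) are L. From any other position, the mover wins iff some move reaches an L.
Every edge goes from a vertex to one that appears earlier in the order 2, 4, 7, 5, 6, 8, 3, 1, so processing vertices in that order labels each vertex after all of its successors.
2: no outgoing edge → L
4: reaches L-position 2 → W
7: reaches L-position 2 → W
5: reaches L-position 2 → W
6: only reaches 5(W), 7(W), 4(W), all W → L
8: reaches L-position 6 → W
3: reaches L-position 6 → W
1: only reaches 8(W), 7(W), all W → L
Reading off the rows marked L gives the requested list; there are 3 such vertices.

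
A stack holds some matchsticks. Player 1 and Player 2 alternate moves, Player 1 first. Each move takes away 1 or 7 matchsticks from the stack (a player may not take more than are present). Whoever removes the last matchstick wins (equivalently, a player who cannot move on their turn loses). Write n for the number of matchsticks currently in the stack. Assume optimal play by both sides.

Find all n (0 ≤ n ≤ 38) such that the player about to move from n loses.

Build the W/L table. Terminal = L. A non-terminal position is W if it has a move to some L; otherwise it is L.
n=0: no move → L
n=1: W (go to 0, an L position)
n=2: L (sole option 1(W) is W)
n=3: W (go to 2, an L position)
n=4: L (sole option 3(W) is W)
n=5: W (go to 4, an L position)
n=6: L (sole option 5(W) is W)
n=7: W (go to 6, an L position)
n=8: L (options 7(W), 1(W) are all W)
n=9: W (go to 8, an L position)
n=10: L (options 9(W), 3(W) are all W)
n=11: W (go to 10, an L position)
n=12: L (options 11(W), 5(W) are all W)
n=13: W (go to 12, an L position)
n=14: L (options 13(W), 7(W) are all W)
n=15: W (go to 14, an L position)
n=16: L (options 15(W), 9(W) are all W)
n=17: W (go to 16, an L position)
n=18: L (options 17(W), 11(W) are all W)
n=19: W (go to 18, an L position)
n=20: L (options 19(W), 13(W) are all W)
n=21: W (go to 20, an L position)
n=22: L (options 21(W), 15(W) are all W)
n=23: W (go to 22, an L position)
n=24: L (options 23(W), 17(W) are all W)
n=25: W (go to 24, an L position)
n=26: L (options 25(W), 19(W) are all W)
n=27: W (go to 26, an L position)
n=28: L (options 27(W), 21(W) are all W)
n=29: W (go to 28, an L position)
n=30: L (options 29(W), 23(W) are all W)
n=31: W (go to 30, an L position)
n=32: L (options 31(W), 25(W) are all W)
n=33: W (go to 32, an L position)
n=34: L (options 33(W), 27(W) are all W)
n=35: W (go to 34, an L position)
n=36: L (options 35(W), 29(W) are all W)
n=37: W (go to 36, an L position)
n=38: L (options 37(W), 31(W) are all W)
Reading off the rows marked L gives the requested list; there are 20 such values of n.

0, 2, 4, 6, 8, 10, 12, 14, 16, 18, 20, 22, 24, 26, 28, 30, 32, 34, 36, 38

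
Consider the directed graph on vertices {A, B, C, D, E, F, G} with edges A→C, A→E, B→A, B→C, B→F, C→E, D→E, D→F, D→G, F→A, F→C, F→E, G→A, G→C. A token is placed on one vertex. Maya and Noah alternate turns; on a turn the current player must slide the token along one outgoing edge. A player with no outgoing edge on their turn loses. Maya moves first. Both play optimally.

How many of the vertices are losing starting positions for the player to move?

3

Positions with no move are L. A position that does have a move is losing for the player to move precisely when every available move leads to a winning position for the opponent. Fill in the labels:
Every edge goes from a vertex to one that appears earlier in the order E, C, A, F, B, G, D, so processing vertices in that order labels each vertex after all of its successors.
E: no outgoing edge → L
C: W (go to E, an L position)
A: W (go to E, an L position)
F: W (go to E, an L position)
B: L (options F(W), A(W), C(W) are all W)
G: L (options A(W), C(W) are all W)
D: W (go to G, an L position)
The L vertices are B, E, G; that is 3 in all.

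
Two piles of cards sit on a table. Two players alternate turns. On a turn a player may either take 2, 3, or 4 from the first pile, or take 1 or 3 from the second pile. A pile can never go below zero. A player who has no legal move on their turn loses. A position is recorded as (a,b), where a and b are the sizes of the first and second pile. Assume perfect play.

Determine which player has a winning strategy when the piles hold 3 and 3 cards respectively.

Use the standard recursion: the mover loses at a terminal position; elsewhere, the mover wins exactly when some move hands the opponent an L position.
No move ever increases a pile, so every position that can arise here has a ≤ 3 and b ≤ 3; it is enough to label the cells with 0 ≤ a ≤ 3 and 0 ≤ b ≤ 3.
Every move lowers a or b (never raises either), so fill the grid row by row in increasing a, and left to right within a row: each cell's successors are then already labelled.
      b=0  b=1  b=2  b=3
a=0:    L    W    L    W
a=1:    L    W    L    W
a=2:    W    L    W    L
a=3:    W    L    W    L
Cells with no legal move (terminal, hence L): (0,0), (1,0).
The remaining L cells, each justified by listing all of its moves:
(0,2): the only move is to (0,1)(W), a W ⇒ L
(1,2): the only move is to (1,1)(W), a W ⇒ L
(2,1): moves to (0,1)(W), (2,0)(W); every one is W ⇒ L
(2,3): moves to (0,3)(W), (2,2)(W), (2,0)(W); every one is W ⇒ L
(3,1): moves to (1,1)(W), (0,1)(W), (3,0)(W); every one is W ⇒ L
(3,3): moves to (1,3)(W), (0,3)(W), (3,2)(W), (3,0)(W); every one is W ⇒ L
Every other cell has at least one move into one of the L cells above, so it is W.
The starting position (3,3) is L: whatever the player to move does, the opponent receives a W position.

The second player wins.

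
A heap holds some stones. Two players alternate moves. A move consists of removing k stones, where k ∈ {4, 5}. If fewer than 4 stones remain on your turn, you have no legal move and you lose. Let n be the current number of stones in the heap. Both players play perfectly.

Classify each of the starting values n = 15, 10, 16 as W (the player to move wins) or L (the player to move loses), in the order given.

Build the W/L table. Terminal = L. A non-terminal position is W if it has a move to some L; otherwise it is L.
n=0: no move → L
n=1: no move → L
n=2: no move → L
n=3: no move → L
n=4: can move to 0, which is L ⇒ W
n=5: can move to 1, which is L ⇒ W
n=6: can move to 2, which is L ⇒ W
n=7: can move to 3, which is L ⇒ W
n=8: can move to 3, which is L ⇒ W
n=9: moves to 5(W), 4(W); every one is W ⇒ L
n=10: moves to 6(W), 5(W); every one is W ⇒ L
n=11: moves to 7(W), 6(W); every one is W ⇒ L
n=12: moves to 8(W), 7(W); every one is W ⇒ L
n=13: can move to 9, which is L ⇒ W
n=14: can move to 10, which is L ⇒ W
n=15: can move to 11, which is L ⇒ W
n=16: can move to 12, which is L ⇒ W

15: W, 10: L, 16: W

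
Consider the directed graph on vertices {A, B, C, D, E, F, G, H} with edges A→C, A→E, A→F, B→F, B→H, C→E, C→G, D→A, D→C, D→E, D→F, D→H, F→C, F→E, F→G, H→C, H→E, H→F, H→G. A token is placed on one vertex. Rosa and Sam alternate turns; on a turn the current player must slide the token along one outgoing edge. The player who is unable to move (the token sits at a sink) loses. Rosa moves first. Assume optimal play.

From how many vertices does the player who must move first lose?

Label each position W (a win for the player to move) or L (a loss). A position with no legal move is L; any other position is W exactly when some move reaches an L, and L when every move reaches a W.
Every edge goes from a vertex to one that appears earlier in the order G, E, C, F, H, A, D, B, so processing vertices in that order labels each vertex after all of its successors.
G: no outgoing edge → L
E: no outgoing edge → L
C: reaches L-position E → W
F: reaches L-position E → W
H: reaches L-position E → W
A: reaches L-position E → W
D: reaches L-position E → W
B: only reaches H(W), F(W), all W → L
The L vertices are B, E, G; that is 3 in all.

3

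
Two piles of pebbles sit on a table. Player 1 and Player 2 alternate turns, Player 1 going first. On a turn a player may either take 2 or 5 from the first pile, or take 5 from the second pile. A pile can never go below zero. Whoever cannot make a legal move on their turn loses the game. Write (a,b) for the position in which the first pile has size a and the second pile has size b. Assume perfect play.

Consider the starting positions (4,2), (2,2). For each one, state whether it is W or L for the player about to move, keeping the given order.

Use the standard recursion: the mover loses at a terminal position; elsewhere, the mover wins exactly when some move hands the opponent an L position.
No move ever increases a pile, so every position that can arise here has a ≤ 4 and b ≤ 2; it is enough to label the cells with 0 ≤ a ≤ 4 and 0 ≤ b ≤ 2.
Every move lowers a or b (never raises either), so fill the grid row by row in increasing a, and left to right within a row: each cell's successors are then already labelled.
      b=0  b=1  b=2
a=0:    L    L    L
a=1:    L    L    L
a=2:    W    W    W
a=3:    W    W    W
a=4:    L    L    L
Cells with no legal move (terminal, hence L): (0,0), (0,1), (0,2), (1,0), (1,1), (1,2).
The remaining L cells, each justified by listing all of its moves:
(4,0): only reaches (2,0)(W), which is W → L
(4,1): only reaches (2,1)(W), which is W → L
(4,2): only reaches (2,2)(W), which is W → L
Every other cell has at least one move into one of the L cells above, so it is W.
(4,2): one of the L cells justified above, so L
(2,2): the move to (0,2) reaches an L cell, so W

(4,2): L, (2,2): W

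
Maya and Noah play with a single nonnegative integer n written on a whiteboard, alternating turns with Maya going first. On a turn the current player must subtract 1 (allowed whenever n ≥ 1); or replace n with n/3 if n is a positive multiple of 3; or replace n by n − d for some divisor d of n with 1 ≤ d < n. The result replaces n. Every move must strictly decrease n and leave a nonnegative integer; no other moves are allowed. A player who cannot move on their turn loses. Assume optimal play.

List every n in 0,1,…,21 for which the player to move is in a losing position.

0, 2, 5, 7, 9, 11, 13, 16, 19

Label each position W (a win for the player to move) or L (a loss). A position with no legal move is L; any other position is W exactly when some move reaches an L, and L when every move reaches a W.
n=0: no move → L
n=1: →0(L), so W
n=2: →1(W) only, which is W, so L
n=3: →2(L), so W
n=4: →2(L), so W
n=5: →4(W) only, which is W, so L
n=6: →2(L), so W
n=7: →6(W) only, which is W, so L
n=8: →7(L), so W
n=9: →3(W), 6(W), 8(W) — all W, so L
n=10: →5(L), so W
n=11: →10(W) only, which is W, so L
n=12: →9(L), so W
n=13: →12(W) only, which is W, so L
n=14: →7(L), so W
n=15: →5(L), so W
n=16: →8(W), 12(W), 14(W), 15(W) — all W, so L
n=17: →16(L), so W
n=18: →9(L), so W
n=19: →18(W) only, which is W, so L
n=20: →16(L), so W
n=21: →7(L), so W
The losing starting values of n are exactly the entries labelled L in this table (9 of them).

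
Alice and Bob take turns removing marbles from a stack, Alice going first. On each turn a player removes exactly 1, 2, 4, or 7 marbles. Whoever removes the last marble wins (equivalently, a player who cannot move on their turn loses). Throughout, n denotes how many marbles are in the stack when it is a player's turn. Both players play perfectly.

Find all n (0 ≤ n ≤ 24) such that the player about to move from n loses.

0, 3, 6, 9, 12, 15, 18, 21, 24

Build the W/L table. Terminal = L. A non-terminal position is W if it has a move to some L; otherwise it is L.
n=0: no move → L
n=1: W (go to 0, an L position)
n=2: W (go to 0, an L position)
n=3: L (options 2(W), 1(W) are all W)
n=4: W (go to 3, an L position)
n=5: W (go to 3, an L position)
n=6: L (options 5(W), 4(W), 2(W) are all W)
n=7: W (go to 6, an L position)
n=8: W (go to 6, an L position)
n=9: L (options 8(W), 7(W), 5(W), 2(W) are all W)
n=10: W (go to 9, an L position)
n=11: W (go to 9, an L position)
n=12: L (options 11(W), 10(W), 8(W), 5(W) are all W)
n=13: W (go to 12, an L position)
n=14: W (go to 12, an L position)
n=15: L (options 14(W), 13(W), 11(W), 8(W) are all W)
n=16: W (go to 15, an L position)
n=17: W (go to 15, an L position)
n=18: L (options 17(W), 16(W), 14(W), 11(W) are all W)
n=19: W (go to 18, an L position)
n=20: W (go to 18, an L position)
n=21: L (options 20(W), 19(W), 17(W), 14(W) are all W)
n=22: W (go to 21, an L position)
n=23: W (go to 21, an L position)
n=24: L (options 23(W), 22(W), 20(W), 17(W) are all W)
Reading off the rows marked L gives the requested list; there are 9 such values of n.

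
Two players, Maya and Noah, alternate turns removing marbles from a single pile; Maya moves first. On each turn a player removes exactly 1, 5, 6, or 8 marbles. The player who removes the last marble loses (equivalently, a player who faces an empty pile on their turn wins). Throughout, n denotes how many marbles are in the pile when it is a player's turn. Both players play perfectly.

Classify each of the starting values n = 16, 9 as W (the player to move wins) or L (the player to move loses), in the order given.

Classify positions by backward induction: terminal positions (no move available) are W. From any other position, the mover wins iff some move reaches an L.
n=0: no move; the opponent has just taken the last marble and therefore loses → W
n=1: only reaches 0(W), which is W → L
n=2: reaches L-position 1 → W
n=3: only reaches 2(W), which is W → L
n=4: reaches L-position 3 → W
n=5: only reaches 4(W), 0(W), all W → L
n=6: reaches L-position 5 → W
n=7: reaches L-position 1 → W
n=8: reaches L-position 3 → W
n=9: reaches L-position 3 → W
n=10: reaches L-position 5 → W
n=11: reaches L-position 5 → W
n=12: only reaches 11(W), 7(W), 6(W), 4(W), all W → L
n=13: reaches L-position 12 → W
n=14: only reaches 13(W), 9(W), 8(W), 6(W), all W → L
n=15: reaches L-position 14 → W
n=16: only reaches 15(W), 11(W), 10(W), 8(W), all W → L

16: L, 9: W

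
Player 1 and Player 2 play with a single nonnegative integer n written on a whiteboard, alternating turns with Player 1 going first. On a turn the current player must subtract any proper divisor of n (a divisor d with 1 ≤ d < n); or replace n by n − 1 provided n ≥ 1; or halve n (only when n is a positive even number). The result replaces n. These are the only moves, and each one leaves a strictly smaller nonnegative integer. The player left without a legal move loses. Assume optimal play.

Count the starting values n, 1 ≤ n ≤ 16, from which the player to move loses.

7

Positions with no move are L. A position that does have a move is losing for the player to move precisely when every available move leads to a winning position for the opponent. Fill in the labels:
n=0: no move → L
n=1: W (go to 0, an L position)
n=2: L (sole option 1(W) is W)
n=3: W (go to 2, an L position)
n=4: W (go to 2, an L position)
n=5: L (sole option 4(W) is W)
n=6: W (go to 5, an L position)
n=7: L (sole option 6(W) is W)
n=8: W (go to 7, an L position)
n=9: L (options 6(W), 8(W) are all W)
n=10: W (go to 5, an L position)
n=11: L (sole option 10(W) is W)
n=12: W (go to 9, an L position)
n=13: L (sole option 12(W) is W)
n=14: W (go to 7, an L position)
n=15: L (options 10(W), 12(W), 14(W) are all W)
n=16: W (go to 15, an L position)
L entries with 1 ≤ n ≤ 16 (n=0 is outside the asked range and is not counted): n = 2, 5, 7, 9, 11, 13, 15; that makes 7.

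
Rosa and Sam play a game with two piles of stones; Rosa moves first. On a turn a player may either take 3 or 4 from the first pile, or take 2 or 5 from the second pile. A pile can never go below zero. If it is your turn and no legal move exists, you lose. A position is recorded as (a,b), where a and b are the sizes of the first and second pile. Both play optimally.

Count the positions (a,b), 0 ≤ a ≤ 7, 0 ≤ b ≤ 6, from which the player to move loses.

Use the standard recursion: the mover loses at a terminal position; elsewhere, the mover wins exactly when some move hands the opponent an L position.
Every move lowers a or b (never raises either), so fill the grid row by row in increasing a, and left to right within a row: each cell's successors are then already labelled.
      b=0  b=1  b=2  b=3  b=4  b=5  b=6
a=0:    L    L    W    W    L    W    W
a=1:    L    L    W    W    L    W    W
a=2:    L    L    W    W    L    W    W
a=3:    W    W    L    L    W    W    L
a=4:    W    W    L    L    W    W    L
a=5:    W    W    L    L    W    W    L
a=6:    W    W    W    W    W    L    W
a=7:    L    L    W    W    L    W    W
Cells with no legal move (terminal, hence L): (0,0), (0,1), (1,0), (1,1), (2,0), (2,1).
The remaining L cells, each justified by listing all of its moves:
(0,4): the only move is to (0,2)(W), a W ⇒ L
(1,4): the only move is to (1,2)(W), a W ⇒ L
(2,4): the only move is to (2,2)(W), a W ⇒ L
(3,2): moves to (0,2)(W), (3,0)(W); every one is W ⇒ L
(3,3): moves to (0,3)(W), (3,1)(W); every one is W ⇒ L
(3,6): moves to (0,6)(W), (3,4)(W), (3,1)(W); every one is W ⇒ L
(4,2): moves to (1,2)(W), (0,2)(W), (4,0)(W); every one is W ⇒ L
(4,3): moves to (1,3)(W), (0,3)(W), (4,1)(W); every one is W ⇒ L
(4,6): moves to (1,6)(W), (0,6)(W), (4,4)(W), (4,1)(W); every one is W ⇒ L
(5,2): moves to (2,2)(W), (1,2)(W), (5,0)(W); every one is W ⇒ L
(5,3): moves to (2,3)(W), (1,3)(W), (5,1)(W); every one is W ⇒ L
(5,6): moves to (2,6)(W), (1,6)(W), (5,4)(W), (5,1)(W); every one is W ⇒ L
(6,5): moves to (3,5)(W), (2,5)(W), (6,3)(W), (6,0)(W); every one is W ⇒ L
(7,0): moves to (4,0)(W), (3,0)(W); every one is W ⇒ L
(7,1): moves to (4,1)(W), (3,1)(W); every one is W ⇒ L
(7,4): moves to (4,4)(W), (3,4)(W), (7,2)(W); every one is W ⇒ L
Every other cell has at least one move into one of the L cells above, so it is W.
L cells per row: a=0: 3, a=1: 3, a=2: 3, a=3: 3, a=4: 3, a=5: 3, a=6: 1, a=7: 3; total 22.

22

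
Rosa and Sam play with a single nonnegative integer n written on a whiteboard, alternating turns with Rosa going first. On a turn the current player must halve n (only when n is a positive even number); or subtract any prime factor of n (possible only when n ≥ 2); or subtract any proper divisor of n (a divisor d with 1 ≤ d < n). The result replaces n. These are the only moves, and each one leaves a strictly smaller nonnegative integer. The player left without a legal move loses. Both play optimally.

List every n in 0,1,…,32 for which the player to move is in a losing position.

0, 1, 4, 9, 14, 20, 26, 32

Build the W/L table. Terminal = L. A non-terminal position is W if it has a move to some L; otherwise it is L.
n=0: no move → L
n=1: no move → L
n=2: →0(L), so W
n=3: →0(L), so W
n=4: →2(W), 3(W) — all W, so L
n=5: →0(L), so W
n=6: →4(L), so W
n=7: →0(L), so W
n=8: →4(L), so W
n=9: →6(W), 8(W) — all W, so L
n=10: →9(L), so W
n=11: →0(L), so W
n=12: →9(L), so W
n=13: →0(L), so W
n=14: →7(W), 12(W), 13(W) — all W, so L
n=15: →14(L), so W
n=16: →14(L), so W
n=17: →0(L), so W
n=18: →9(L), so W
n=19: →0(L), so W
n=20: →10(W), 15(W), 16(W), 18(W), 19(W) — all W, so L
n=21: →14(L), so W
n=22: →20(L), so W
n=23: →0(L), so W
n=24: →20(L), so W
n=25: →20(L), so W
n=26: →13(W), 24(W), 25(W) — all W, so L
n=27: →26(L), so W
n=28: →14(L), so W
n=29: →0(L), so W
n=30: →20(L), so W
n=31: →0(L), so W
n=32: →16(W), 24(W), 28(W), 30(W), 31(W) — all W, so L
The losing starting values of n are exactly the entries labelled L in this table (8 of them).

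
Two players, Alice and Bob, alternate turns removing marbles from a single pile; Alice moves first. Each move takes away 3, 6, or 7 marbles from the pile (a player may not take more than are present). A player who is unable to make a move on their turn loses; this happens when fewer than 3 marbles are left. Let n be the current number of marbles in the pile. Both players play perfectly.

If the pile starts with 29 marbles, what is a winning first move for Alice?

Remove 7, leaving 22.

Label each position W (a win for the player to move) or L (a loss). A position with no legal move is L; any other position is W exactly when some move reaches an L, and L when every move reaches a W.
n=0: no move → L
n=1: no move → L
n=2: no move → L
n=3: W (go to 0, an L position)
n=4: W (go to 1, an L position)
n=5: W (go to 2, an L position)
n=6: W (go to 0, an L position)
n=7: W (go to 1, an L position)
n=8: W (go to 2, an L position)
n=9: W (go to 2, an L position)
n=10: L (options 7(W), 4(W), 3(W) are all W)
n=11: L (options 8(W), 5(W), 4(W) are all W)
n=12: L (options 9(W), 6(W), 5(W) are all W)
n=13: W (go to 10, an L position)
n=14: W (go to 11, an L position)
n=15: W (go to 12, an L position)
n=16: W (go to 10, an L position)
n=17: W (go to 11, an L position)
n=18: W (go to 12, an L position)
n=19: W (go to 12, an L position)
n=20: L (options 17(W), 14(W), 13(W) are all W)
n=21: L (options 18(W), 15(W), 14(W) are all W)
n=22: L (options 19(W), 16(W), 15(W) are all W)
n=23: W (go to 20, an L position)
n=24: W (go to 21, an L position)
n=25: W (go to 22, an L position)
n=26: W (go to 20, an L position)
n=27: W (go to 21, an L position)
n=28: W (go to 22, an L position)
n=29: W (go to 22, an L position)
From 29, the L positions reachable in one move are: 22.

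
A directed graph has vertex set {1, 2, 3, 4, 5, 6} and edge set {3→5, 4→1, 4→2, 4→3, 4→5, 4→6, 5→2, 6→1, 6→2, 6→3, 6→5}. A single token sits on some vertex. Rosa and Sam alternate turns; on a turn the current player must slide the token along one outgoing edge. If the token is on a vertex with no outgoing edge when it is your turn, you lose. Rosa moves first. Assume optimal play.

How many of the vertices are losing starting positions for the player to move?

Label each position W (a win for the player to move) or L (a loss). A position with no legal move is L; any other position is W exactly when some move reaches an L, and L when every move reaches a W.
Every edge goes from a vertex to one that appears earlier in the order 1, 2, 5, 3, 6, 4, so processing vertices in that order labels each vertex after all of its successors.
1: no outgoing edge → L
2: no outgoing edge → L
5: reaches L-position 2 → W
3: only reaches 5(W), which is W → L
6: reaches L-position 3 → W
4: reaches L-position 3 → W
The L vertices are 1, 2, 3; that is 3 in all.

3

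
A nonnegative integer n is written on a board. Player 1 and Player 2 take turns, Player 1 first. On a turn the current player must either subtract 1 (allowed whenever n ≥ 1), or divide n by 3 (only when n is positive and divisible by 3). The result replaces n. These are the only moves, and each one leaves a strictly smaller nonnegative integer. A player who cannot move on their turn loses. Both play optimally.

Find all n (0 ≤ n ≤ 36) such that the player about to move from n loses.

0, 2, 4, 7, 9, 11, 13, 15, 17, 19, 22, 24, 26, 28, 30, 32, 34, 36

Classify positions by backward induction: terminal positions (no move available) are L. From any other position, the mover wins iff some move reaches an L.
n=0: no move → L
n=1: can move to 0, which is L ⇒ W
n=2: the only move is to 1(W), a W ⇒ L
n=3: can move to 2, which is L ⇒ W
n=4: the only move is to 3(W), a W ⇒ L
n=5: can move to 4, which is L ⇒ W
n=6: can move to 2, which is L ⇒ W
n=7: the only move is to 6(W), a W ⇒ L
n=8: can move to 7, which is L ⇒ W
n=9: moves to 3(W), 8(W); every one is W ⇒ L
n=10: can move to 9, which is L ⇒ W
n=11: the only move is to 10(W), a W ⇒ L
n=12: can move to 4, which is L ⇒ W
n=13: the only move is to 12(W), a W ⇒ L
n=14: can move to 13, which is L ⇒ W
n=15: moves to 5(W), 14(W); every one is W ⇒ L
n=16: can move to 15, which is L ⇒ W
n=17: the only move is to 16(W), a W ⇒ L
n=18: can move to 17, which is L ⇒ W
n=19: the only move is to 18(W), a W ⇒ L
n=20: can move to 19, which is L ⇒ W
n=21: can move to 7, which is L ⇒ W
n=22: the only move is to 21(W), a W ⇒ L
n=23: can move to 22, which is L ⇒ W
n=24: moves to 8(W), 23(W); every one is W ⇒ L
n=25: can move to 24, which is L ⇒ W
n=26: the only move is to 25(W), a W ⇒ L
n=27: can move to 9, which is L ⇒ W
n=28: the only move is to 27(W), a W ⇒ L
n=29: can move to 28, which is L ⇒ W
n=30: moves to 10(W), 29(W); every one is W ⇒ L
n=31: can move to 30, which is L ⇒ W
n=32: the only move is to 31(W), a W ⇒ L
n=33: can move to 11, which is L ⇒ W
n=34: the only move is to 33(W), a W ⇒ L
n=35: can move to 34, which is L ⇒ W
n=36: moves to 12(W), 35(W); every one is W ⇒ L
The losing starting values of n are exactly the entries labelled L in this table (18 of them).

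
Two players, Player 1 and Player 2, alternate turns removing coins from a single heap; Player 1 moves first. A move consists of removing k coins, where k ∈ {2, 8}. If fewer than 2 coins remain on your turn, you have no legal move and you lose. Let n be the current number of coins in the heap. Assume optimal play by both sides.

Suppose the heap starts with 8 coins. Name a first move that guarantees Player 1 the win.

Remove 8, leaving 0.

Use the standard recursion: the mover loses at a terminal position; elsewhere, the mover wins exactly when some move hands the opponent an L position.
n=0: no move → L
n=1: no move → L
n=2: W (go to 0, an L position)
n=3: W (go to 1, an L position)
n=4: L (sole option 2(W) is W)
n=5: L (sole option 3(W) is W)
n=6: W (go to 4, an L position)
n=7: W (go to 5, an L position)
n=8: W (go to 0, an L position)
From 8, the L positions reachable in one move are: 0.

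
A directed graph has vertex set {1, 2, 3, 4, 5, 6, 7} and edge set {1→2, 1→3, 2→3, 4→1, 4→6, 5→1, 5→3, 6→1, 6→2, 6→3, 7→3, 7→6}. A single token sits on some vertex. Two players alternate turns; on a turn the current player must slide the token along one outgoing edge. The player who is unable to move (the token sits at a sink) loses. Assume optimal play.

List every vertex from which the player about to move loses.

Work bottom-up. With no move the player to move loses. Otherwise the position is W if at least one move leads to an L position for the opponent, and L if every move leads to a W.
Every edge goes from a vertex to one that appears earlier in the order 3, 2, 1, 5, 6, 4, 7, so processing vertices in that order labels each vertex after all of its successors.
3: no outgoing edge → L
2: W (go to 3, an L position)
1: W (go to 3, an L position)
5: W (go to 3, an L position)
6: W (go to 3, an L position)
4: L (options 6(W), 1(W) are all W)
7: W (go to 3, an L position)
Reading off the rows marked L gives the requested list; there are 2 such vertices.

3, 4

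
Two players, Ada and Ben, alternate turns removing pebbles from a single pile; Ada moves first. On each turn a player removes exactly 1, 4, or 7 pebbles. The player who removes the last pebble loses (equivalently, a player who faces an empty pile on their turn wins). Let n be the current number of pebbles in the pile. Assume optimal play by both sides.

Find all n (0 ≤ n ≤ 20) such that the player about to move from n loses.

Label each position W (a win for the player to move) or L (a loss). A position with no legal move is W; any other position is W exactly when some move reaches an L, and L when every move reaches a W.
n=0: no move; the opponent has just taken the last pebble and therefore loses → W
n=1: L (sole option 0(W) is W)
n=2: W (go to 1, an L position)
n=3: L (sole option 2(W) is W)
n=4: W (go to 3, an L position)
n=5: W (go to 1, an L position)
n=6: L (options 5(W), 2(W) are all W)
n=7: W (go to 6, an L position)
n=8: W (go to 1, an L position)
n=9: L (options 8(W), 5(W), 2(W) are all W)
n=10: W (go to 9, an L position)
n=11: L (options 10(W), 7(W), 4(W) are all W)
n=12: W (go to 11, an L position)
n=13: W (go to 9, an L position)
n=14: L (options 13(W), 10(W), 7(W) are all W)
n=15: W (go to 14, an L position)
n=16: W (go to 9, an L position)
n=17: L (options 16(W), 13(W), 10(W) are all W)
n=18: W (go to 17, an L position)
n=19: L (options 18(W), 15(W), 12(W) are all W)
n=20: W (go to 19, an L position)
Reading off the rows marked L gives the requested list; there are 8 such values of n.

1, 3, 6, 9, 11, 14, 17, 19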